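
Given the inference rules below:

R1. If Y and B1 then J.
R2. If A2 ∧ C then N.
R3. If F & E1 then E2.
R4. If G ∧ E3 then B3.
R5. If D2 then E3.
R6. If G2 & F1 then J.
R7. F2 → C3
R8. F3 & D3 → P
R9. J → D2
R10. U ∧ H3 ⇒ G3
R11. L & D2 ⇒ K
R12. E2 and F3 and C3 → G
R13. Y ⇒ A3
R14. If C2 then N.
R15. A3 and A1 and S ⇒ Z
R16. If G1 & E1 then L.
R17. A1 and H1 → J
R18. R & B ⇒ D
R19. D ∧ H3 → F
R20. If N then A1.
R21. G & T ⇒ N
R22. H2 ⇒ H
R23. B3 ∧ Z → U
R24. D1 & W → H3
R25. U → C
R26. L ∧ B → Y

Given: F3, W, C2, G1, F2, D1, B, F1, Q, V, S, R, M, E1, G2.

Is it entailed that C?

Yes

J  (by R6: G2, F1)
C3  (by R7: F2)
D2  (by R9: J)
N  (by R14: C2)
L  (by R16: G1, E1)
D  (by R18: R, B)
A1  (by R20: N)
H3  (by R24: D1, W)
Y  (by R26: L, B)
E3  (by R5: D2)
A3  (by R13: Y)
Z  (by R15: A3, A1, S)
F  (by R19: D, H3)
E2  (by R3: F, E1)
G  (by R12: E2, F3, C3)
B3  (by R4: G, E3)
U  (by R23: B3, Z)
C  (by R25: U)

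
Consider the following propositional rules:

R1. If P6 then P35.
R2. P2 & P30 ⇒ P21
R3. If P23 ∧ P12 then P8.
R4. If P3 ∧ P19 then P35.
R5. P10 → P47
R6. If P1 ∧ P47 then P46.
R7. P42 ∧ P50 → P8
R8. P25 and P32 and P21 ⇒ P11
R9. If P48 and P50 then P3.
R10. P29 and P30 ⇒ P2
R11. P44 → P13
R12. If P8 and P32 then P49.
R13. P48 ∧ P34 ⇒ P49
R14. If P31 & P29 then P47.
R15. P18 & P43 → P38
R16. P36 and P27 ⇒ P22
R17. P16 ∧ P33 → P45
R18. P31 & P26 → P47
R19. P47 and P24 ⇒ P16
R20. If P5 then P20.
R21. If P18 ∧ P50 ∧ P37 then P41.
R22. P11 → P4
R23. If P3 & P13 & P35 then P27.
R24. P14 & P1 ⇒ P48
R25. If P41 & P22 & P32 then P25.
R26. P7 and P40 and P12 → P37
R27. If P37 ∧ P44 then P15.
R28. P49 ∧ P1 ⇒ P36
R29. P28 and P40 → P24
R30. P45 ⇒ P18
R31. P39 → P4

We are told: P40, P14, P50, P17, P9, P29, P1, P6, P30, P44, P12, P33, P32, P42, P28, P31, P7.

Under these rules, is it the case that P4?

Yes

P35  (by R1: P6)
P8  (by R7: P42, P50)
P2  (by R10: P29, P30)
P13  (by R11: P44)
P49  (by R12: P8, P32)
P47  (by R14: P31, P29)
P48  (by R24: P14, P1)
P37  (by R26: P7, P40, P12)
P36  (by R28: P49, P1)
P24  (by R29: P28, P40)
P21  (by R2: P2, P30)
P3  (by R9: P48, P50)
P16  (by R19: P47, P24)
P27  (by R23: P3, P13, P35)
P22  (by R16: P36, P27)
P45  (by R17: P16, P33)
P18  (by R30: P45)
P41  (by R21: P18, P50, P37)
P25  (by R25: P41, P22, P32)
P11  (by R8: P25, P32, P21)
P4  (by R22: P11)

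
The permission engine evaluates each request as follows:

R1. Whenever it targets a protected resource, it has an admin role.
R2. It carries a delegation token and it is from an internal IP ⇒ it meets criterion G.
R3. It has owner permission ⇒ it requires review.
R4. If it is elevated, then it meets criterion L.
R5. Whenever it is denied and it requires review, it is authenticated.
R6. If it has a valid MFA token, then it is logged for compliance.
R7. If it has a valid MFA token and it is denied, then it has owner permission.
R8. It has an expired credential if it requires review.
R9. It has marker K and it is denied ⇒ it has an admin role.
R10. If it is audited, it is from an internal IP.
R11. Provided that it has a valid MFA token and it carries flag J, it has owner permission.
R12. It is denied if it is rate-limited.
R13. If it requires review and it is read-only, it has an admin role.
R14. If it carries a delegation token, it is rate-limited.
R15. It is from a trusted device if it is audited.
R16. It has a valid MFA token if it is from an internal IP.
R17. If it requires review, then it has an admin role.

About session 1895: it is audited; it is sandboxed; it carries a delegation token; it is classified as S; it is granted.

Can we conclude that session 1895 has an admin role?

Yes

By R10 (it is audited): it is from an internal IP.
By R14 (it carries a delegation token): it is rate-limited.
By R16 (it is from an internal IP): it has a valid MFA token.
By R12 (it is rate-limited): it is denied.
By R7 (it has a valid MFA token, it is denied): it has owner permission.
By R3 (it has owner permission): it requires review.
By R17 (it requires review): it has an admin role.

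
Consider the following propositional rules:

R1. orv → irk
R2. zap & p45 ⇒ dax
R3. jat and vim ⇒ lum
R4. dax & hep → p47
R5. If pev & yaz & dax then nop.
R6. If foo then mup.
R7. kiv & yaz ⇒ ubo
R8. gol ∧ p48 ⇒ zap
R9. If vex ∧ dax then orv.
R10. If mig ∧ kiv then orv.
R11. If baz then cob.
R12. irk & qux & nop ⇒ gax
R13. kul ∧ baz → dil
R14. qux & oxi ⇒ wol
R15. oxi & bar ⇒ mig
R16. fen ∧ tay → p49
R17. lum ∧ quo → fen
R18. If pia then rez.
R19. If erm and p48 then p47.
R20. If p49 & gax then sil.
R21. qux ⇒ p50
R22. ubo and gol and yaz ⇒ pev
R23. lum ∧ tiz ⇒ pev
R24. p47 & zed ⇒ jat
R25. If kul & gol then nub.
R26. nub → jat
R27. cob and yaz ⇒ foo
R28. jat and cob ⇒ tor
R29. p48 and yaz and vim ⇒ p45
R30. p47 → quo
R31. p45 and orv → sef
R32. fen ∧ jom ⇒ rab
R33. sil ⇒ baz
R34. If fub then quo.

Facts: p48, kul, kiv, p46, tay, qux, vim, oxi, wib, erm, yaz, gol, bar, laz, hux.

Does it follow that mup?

ubo  (by R7: kiv, yaz)
zap  (by R8: gol, p48)
mig  (by R15: oxi, bar)
p47  (by R19: erm, p48)
pev  (by R22: ubo, gol, yaz)
nub  (by R25: kul, gol)
jat  (by R26: nub)
p45  (by R29: p48, yaz, vim)
quo  (by R30: p47)
dax  (by R2: zap, p45)
lum  (by R3: jat, vim)
nop  (by R5: pev, yaz, dax)
orv  (by R10: mig, kiv)
fen  (by R17: lum, quo)
irk  (by R1: orv)
gax  (by R12: irk, qux, nop)
p49  (by R16: fen, tay)
sil  (by R20: p49, gax)
baz  (by R33: sil)
cob  (by R11: baz)
foo  (by R27: cob, yaz)
mup  (by R6: foo)

Yes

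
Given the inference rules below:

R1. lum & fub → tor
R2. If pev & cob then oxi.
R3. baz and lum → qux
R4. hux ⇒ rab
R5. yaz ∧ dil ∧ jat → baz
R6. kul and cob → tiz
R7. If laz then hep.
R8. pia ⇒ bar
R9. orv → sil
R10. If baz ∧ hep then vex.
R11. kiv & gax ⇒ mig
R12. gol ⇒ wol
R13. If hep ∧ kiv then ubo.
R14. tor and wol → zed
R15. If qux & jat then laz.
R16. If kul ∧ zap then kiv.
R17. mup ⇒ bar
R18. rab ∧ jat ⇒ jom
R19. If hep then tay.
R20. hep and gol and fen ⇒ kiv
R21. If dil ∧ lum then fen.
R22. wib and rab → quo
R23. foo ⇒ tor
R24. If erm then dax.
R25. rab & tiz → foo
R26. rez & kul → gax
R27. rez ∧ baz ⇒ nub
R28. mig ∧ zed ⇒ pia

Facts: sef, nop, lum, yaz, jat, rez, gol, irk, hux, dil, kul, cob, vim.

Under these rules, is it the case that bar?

rab  (by R4: hux)
baz  (by R5: yaz, dil, jat)
tiz  (by R6: kul, cob)
wol  (by R12: gol)
fen  (by R21: dil, lum)
foo  (by R25: rab, tiz)
gax  (by R26: rez, kul)
qux  (by R3: baz, lum)
laz  (by R15: qux, jat)
tor  (by R23: foo)
hep  (by R7: laz)
zed  (by R14: tor, wol)
kiv  (by R20: hep, gol, fen)
mig  (by R11: kiv, gax)
pia  (by R28: mig, zed)
bar  (by R8: pia)

Yes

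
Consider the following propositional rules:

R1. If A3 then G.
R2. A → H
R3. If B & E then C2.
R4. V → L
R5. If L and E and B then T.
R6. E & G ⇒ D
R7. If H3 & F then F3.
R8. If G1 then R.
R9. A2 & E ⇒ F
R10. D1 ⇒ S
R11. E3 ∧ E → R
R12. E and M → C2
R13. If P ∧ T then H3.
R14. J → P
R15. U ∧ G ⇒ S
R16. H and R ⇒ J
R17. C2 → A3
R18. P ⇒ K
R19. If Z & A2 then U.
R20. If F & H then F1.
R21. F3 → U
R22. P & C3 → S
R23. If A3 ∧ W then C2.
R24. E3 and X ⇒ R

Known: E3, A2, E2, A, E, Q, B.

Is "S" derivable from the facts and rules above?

No

Forward chaining from the given facts derives: H, C2, F, R, J, A3, F1, G, D, P, K.
Rules concluding S: R10 needs D1; R15 needs U; R22 needs C3 — none of these are established.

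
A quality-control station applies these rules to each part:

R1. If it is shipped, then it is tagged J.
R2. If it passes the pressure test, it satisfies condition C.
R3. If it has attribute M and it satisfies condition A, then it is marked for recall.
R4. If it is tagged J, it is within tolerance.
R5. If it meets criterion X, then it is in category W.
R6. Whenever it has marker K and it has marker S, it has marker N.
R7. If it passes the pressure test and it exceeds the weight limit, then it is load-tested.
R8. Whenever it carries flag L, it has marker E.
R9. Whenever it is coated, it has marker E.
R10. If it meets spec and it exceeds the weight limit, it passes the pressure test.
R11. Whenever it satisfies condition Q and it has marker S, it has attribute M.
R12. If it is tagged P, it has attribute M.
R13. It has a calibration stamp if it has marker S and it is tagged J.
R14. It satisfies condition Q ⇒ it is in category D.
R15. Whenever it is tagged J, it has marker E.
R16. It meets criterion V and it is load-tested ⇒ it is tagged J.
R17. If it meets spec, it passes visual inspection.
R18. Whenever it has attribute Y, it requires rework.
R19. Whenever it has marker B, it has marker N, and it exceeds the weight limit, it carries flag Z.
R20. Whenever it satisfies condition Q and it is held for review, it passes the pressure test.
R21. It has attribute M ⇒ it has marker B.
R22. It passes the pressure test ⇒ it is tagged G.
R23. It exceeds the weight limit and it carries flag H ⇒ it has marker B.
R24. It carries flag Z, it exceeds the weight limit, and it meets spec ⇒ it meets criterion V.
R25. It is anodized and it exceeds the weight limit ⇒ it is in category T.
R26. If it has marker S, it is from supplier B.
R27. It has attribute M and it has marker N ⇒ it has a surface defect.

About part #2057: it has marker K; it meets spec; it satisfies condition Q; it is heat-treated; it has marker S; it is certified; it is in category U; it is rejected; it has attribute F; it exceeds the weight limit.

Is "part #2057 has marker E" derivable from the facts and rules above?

Yes

By R6 (it has marker K, it has marker S): it has marker N.
By R10 (it meets spec, it exceeds the weight limit): it passes the pressure test.
By R11 (it satisfies condition Q, it has marker S): it has attribute M.
By R21 (it has attribute M): it has marker B.
By R7 (it passes the pressure test, it exceeds the weight limit): it is load-tested.
By R19 (it has marker B, it has marker N, it exceeds the weight limit): it carries flag Z.
By R24 (it carries flag Z, it exceeds the weight limit, it meets spec): it meets criterion V.
By R16 (it meets criterion V, it is load-tested): it is tagged J.
By R15 (it is tagged J): it has marker E.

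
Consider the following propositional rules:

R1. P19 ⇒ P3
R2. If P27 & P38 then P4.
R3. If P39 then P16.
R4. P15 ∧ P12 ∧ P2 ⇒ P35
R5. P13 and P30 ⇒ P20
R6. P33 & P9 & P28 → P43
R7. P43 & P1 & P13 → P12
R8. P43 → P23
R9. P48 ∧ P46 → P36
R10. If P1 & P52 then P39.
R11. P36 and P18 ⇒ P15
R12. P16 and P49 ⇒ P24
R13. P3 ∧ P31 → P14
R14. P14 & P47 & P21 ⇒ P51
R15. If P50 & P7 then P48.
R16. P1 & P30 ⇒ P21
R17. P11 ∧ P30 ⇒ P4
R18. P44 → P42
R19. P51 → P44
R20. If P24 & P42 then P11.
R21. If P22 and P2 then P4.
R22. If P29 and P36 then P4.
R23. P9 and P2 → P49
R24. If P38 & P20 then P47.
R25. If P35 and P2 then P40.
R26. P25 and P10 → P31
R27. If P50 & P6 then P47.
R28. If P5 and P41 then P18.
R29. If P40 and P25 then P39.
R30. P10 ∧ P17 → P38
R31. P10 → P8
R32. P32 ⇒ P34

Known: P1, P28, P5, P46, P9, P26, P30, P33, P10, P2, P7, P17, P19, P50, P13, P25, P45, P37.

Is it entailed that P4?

No

Forward chaining from the given facts derives: P3, P20, P43, P12, P23, P48, P21, P49, P31, P38, P8, P36, P14, P47, P51, P44, P42.
Rules concluding P4: R2 needs P27; R17 needs P11; R21 needs P22; R22 needs P29 — none of these are established.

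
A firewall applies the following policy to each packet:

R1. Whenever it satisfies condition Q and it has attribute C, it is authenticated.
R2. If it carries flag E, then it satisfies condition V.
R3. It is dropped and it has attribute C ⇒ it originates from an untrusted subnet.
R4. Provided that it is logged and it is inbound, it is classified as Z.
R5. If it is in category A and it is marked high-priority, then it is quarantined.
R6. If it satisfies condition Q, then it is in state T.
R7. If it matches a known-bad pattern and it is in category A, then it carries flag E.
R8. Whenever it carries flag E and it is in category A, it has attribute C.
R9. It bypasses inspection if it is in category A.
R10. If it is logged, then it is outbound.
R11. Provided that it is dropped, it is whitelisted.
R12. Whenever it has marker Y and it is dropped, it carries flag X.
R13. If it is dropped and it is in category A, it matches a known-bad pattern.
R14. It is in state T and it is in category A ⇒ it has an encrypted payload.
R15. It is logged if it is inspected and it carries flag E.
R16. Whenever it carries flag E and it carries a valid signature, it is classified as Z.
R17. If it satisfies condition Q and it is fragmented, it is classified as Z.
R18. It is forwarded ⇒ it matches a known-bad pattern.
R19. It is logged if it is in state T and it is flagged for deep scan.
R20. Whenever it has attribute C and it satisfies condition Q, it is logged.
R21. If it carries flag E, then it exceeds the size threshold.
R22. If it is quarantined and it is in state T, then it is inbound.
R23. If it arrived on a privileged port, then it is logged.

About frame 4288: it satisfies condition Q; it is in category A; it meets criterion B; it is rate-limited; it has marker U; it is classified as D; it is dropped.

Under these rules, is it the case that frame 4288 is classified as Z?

Forward chaining from the given facts derives: is in state T, bypasses inspection, is whitelisted, matches a known-bad pattern, has an encrypted payload, carries flag E, has attribute C, is logged, exceeds the size threshold, is authenticated, satisfies condition V, originates from an untrusted subnet, is outbound.
Rules concluding "it is classified as Z": R4 needs "it is inbound"; R16 needs "it carries a valid signature"; R17 needs "it is fragmented" — none of these are established.

No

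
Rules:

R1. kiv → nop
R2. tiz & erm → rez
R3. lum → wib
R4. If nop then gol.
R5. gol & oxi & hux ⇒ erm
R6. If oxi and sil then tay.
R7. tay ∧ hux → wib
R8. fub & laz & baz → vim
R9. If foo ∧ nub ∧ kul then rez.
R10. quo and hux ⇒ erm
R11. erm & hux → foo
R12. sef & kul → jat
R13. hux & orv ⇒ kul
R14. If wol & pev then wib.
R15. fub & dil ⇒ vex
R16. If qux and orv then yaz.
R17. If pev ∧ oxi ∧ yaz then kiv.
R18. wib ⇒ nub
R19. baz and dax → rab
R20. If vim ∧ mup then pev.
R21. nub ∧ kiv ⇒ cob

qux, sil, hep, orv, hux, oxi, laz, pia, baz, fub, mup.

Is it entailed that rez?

Yes

tay  (by R6: oxi, sil)
wib  (by R7: tay, hux)
vim  (by R8: fub, laz, baz)
kul  (by R13: hux, orv)
yaz  (by R16: qux, orv)
nub  (by R18: wib)
pev  (by R20: vim, mup)
kiv  (by R17: pev, oxi, yaz)
nop  (by R1: kiv)
gol  (by R4: nop)
erm  (by R5: gol, oxi, hux)
foo  (by R11: erm, hux)
rez  (by R9: foo, nub, kul)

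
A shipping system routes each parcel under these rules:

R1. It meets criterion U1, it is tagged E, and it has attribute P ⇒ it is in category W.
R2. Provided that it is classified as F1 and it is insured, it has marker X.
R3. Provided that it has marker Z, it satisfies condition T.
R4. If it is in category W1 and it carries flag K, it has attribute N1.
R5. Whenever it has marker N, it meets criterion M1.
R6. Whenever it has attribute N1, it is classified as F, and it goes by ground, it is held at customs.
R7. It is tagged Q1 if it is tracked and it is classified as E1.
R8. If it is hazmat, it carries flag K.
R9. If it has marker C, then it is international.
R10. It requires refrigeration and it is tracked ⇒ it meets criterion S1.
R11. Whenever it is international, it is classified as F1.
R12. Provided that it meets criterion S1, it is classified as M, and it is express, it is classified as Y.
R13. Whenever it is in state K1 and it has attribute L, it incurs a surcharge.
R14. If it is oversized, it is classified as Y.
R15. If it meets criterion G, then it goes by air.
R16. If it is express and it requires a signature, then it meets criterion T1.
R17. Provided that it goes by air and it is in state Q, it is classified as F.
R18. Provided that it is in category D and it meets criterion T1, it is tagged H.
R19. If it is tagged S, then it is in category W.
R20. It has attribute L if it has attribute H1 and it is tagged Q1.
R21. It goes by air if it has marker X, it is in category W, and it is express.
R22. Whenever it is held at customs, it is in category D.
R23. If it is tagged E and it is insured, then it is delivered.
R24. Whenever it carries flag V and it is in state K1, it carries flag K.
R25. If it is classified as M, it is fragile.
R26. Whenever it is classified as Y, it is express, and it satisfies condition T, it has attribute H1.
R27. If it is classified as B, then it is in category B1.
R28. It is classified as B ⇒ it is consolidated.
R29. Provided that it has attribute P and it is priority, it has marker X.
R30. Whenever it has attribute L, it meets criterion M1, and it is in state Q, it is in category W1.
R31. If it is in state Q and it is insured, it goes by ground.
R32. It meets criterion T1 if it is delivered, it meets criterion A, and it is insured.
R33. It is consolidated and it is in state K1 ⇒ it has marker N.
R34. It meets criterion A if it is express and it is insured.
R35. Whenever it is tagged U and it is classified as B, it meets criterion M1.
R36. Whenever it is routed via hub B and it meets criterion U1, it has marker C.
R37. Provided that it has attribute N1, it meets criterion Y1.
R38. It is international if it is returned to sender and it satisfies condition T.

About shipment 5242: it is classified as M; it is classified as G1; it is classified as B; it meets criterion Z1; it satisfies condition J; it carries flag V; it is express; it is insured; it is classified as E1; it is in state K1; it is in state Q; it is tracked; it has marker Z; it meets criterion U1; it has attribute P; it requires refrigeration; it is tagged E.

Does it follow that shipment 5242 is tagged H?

No

Forward chaining from the given facts derives: is in category W, satisfies condition T, is tagged Q1, meets criterion S1, is classified as Y, is delivered, carries flag K, is fragile, has attribute H1, is in category B1, is consolidated, goes by ground, has marker N, meets criterion A, meets criterion M1, has attribute L, is in category W1, meets criterion T1, has attribute N1, incurs a surcharge, meets criterion Y1.
The only rule concluding "it is tagged H" is R18, which needs "it is in category D"; that is never established.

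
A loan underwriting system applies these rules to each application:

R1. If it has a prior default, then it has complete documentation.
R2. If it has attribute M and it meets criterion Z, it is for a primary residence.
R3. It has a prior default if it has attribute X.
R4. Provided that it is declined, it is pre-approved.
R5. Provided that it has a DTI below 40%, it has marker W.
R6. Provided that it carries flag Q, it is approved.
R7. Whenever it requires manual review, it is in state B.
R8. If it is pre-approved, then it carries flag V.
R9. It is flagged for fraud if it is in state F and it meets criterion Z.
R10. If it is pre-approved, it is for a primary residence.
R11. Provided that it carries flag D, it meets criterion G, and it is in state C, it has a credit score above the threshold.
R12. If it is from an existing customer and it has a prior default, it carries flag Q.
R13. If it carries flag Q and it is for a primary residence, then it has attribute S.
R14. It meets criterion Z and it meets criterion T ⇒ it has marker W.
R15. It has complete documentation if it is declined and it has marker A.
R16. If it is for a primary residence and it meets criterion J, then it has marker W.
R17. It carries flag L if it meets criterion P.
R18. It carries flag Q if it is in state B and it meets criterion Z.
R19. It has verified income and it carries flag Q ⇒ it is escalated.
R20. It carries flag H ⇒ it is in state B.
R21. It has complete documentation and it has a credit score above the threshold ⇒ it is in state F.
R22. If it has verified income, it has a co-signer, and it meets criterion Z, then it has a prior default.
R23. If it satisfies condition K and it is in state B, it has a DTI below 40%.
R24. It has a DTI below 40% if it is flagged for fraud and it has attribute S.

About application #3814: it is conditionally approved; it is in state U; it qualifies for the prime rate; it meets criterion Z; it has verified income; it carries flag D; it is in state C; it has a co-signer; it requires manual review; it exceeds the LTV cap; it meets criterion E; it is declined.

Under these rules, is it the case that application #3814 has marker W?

Forward chaining from the given facts derives: is pre-approved, is in state B, carries flag V, is for a primary residence, carries flag Q, is escalated, has a prior default, has complete documentation, is approved, has attribute S.
Rules concluding "it has marker W": R5 needs "it has a DTI below 40%"; R14 needs "it meets criterion T"; R16 needs "it meets criterion J" — none of these are established.

No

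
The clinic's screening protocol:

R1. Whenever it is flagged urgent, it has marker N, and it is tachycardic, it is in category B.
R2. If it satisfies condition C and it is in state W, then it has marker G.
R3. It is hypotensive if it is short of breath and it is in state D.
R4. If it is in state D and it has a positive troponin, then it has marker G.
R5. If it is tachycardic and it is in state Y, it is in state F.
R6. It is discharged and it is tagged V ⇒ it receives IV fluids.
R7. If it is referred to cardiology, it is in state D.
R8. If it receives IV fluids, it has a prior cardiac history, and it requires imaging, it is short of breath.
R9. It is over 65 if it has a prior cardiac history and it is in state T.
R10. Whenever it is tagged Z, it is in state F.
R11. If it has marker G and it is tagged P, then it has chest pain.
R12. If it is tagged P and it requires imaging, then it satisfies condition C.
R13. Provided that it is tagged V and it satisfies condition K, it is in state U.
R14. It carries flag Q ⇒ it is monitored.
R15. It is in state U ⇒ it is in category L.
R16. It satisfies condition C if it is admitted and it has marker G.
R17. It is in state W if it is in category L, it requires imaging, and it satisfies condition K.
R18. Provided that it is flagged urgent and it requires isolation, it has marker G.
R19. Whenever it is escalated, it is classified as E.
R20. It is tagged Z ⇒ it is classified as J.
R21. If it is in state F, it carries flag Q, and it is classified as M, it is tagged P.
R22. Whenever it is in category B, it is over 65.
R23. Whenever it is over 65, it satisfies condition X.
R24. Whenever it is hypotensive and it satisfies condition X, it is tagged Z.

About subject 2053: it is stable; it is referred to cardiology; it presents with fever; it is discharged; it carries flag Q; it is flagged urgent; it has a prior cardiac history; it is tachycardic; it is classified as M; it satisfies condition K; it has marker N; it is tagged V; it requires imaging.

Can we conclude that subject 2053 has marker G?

By R1 (it is flagged urgent, it has marker N, it is tachycardic): it is in category B.
By R6 (it is discharged, it is tagged V): it receives IV fluids.
By R7 (it is referred to cardiology): it is in state D.
By R8 (it receives IV fluids, it has a prior cardiac history, it requires imaging): it is short of breath.
By R13 (it is tagged V, it satisfies condition K): it is in state U.
By R15 (it is in state U): it is in category L.
By R17 (it is in category L, it requires imaging, it satisfies condition K): it is in state W.
By R22 (it is in category B): it is over 65.
By R23 (it is over 65): it satisfies condition X.
By R3 (it is short of breath, it is in state D): it is hypotensive.
By R24 (it is hypotensive, it satisfies condition X): it is tagged Z.
By R10 (it is tagged Z): it is in state F.
By R21 (it is in state F, it carries flag Q, it is classified as M): it is tagged P.
By R12 (it is tagged P, it requires imaging): it satisfies condition C.
By R2 (it satisfies condition C, it is in state W): it has marker G.

Yes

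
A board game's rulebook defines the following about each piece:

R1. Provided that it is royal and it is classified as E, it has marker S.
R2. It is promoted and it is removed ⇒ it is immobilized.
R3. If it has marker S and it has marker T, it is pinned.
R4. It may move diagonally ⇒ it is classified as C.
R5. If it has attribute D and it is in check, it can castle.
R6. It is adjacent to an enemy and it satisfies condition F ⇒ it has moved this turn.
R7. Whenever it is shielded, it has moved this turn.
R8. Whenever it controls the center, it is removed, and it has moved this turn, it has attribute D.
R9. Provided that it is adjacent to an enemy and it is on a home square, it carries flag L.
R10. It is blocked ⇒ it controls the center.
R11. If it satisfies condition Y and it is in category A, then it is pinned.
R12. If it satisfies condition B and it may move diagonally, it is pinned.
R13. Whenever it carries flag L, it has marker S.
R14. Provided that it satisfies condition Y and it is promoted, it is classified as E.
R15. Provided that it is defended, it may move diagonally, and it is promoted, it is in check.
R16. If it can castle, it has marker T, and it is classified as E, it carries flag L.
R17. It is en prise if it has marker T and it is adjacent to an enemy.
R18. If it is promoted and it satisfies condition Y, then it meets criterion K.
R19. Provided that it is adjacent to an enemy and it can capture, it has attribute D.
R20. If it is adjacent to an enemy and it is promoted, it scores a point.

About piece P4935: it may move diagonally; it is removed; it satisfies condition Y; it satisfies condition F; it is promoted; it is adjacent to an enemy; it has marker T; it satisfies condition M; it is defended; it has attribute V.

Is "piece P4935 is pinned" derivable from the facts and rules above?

Forward chaining from the given facts derives: is immobilized, is classified as C, has moved this turn, is classified as E, is in check, is en prise, meets criterion K, scores a point.
Rules concluding "it is pinned": R3 needs "it has marker S"; R11 needs "it is in category A"; R12 needs "it satisfies condition B" — none of these are established.

No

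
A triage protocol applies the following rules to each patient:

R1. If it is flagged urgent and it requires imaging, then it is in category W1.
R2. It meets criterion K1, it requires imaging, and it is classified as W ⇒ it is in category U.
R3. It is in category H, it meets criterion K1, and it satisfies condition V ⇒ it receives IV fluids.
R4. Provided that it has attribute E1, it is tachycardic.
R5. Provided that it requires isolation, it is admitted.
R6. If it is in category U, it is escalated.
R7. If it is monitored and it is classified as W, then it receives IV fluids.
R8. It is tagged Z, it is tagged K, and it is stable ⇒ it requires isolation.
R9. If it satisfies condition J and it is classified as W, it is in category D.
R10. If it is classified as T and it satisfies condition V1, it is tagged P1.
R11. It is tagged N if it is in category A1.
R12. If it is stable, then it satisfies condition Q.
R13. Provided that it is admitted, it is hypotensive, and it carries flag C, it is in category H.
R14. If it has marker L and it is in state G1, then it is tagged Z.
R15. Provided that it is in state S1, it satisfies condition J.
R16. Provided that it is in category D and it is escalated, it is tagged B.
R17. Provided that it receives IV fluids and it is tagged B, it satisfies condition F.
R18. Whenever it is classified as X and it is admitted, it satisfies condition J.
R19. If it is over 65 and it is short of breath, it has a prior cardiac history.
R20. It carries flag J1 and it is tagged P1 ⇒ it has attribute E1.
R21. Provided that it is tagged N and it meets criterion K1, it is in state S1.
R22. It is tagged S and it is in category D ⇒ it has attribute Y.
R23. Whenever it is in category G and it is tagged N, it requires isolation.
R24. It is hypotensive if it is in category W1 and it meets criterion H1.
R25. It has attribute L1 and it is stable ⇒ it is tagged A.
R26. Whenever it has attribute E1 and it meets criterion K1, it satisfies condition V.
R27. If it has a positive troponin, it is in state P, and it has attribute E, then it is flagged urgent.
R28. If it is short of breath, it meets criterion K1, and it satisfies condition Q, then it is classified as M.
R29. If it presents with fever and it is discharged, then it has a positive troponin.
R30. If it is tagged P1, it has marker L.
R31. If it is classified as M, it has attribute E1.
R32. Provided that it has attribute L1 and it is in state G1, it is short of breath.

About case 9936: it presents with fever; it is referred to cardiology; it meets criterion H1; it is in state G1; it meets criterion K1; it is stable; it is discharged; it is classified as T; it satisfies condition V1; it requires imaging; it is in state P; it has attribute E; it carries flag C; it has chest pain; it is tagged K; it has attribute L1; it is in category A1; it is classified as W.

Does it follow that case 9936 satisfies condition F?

Yes

By R2 (it meets criterion K1, it requires imaging, it is classified as W): it is in category U.
By R6 (it is in category U): it is escalated.
By R10 (it is classified as T, it satisfies condition V1): it is tagged P1.
By R11 (it is in category A1): it is tagged N.
By R12 (it is stable): it satisfies condition Q.
By R21 (it is tagged N, it meets criterion K1): it is in state S1.
By R29 (it presents with fever, it is discharged): it has a positive troponin.
By R30 (it is tagged P1): it has marker L.
By R32 (it has attribute L1, it is in state G1): it is short of breath.
By R14 (it has marker L, it is in state G1): it is tagged Z.
By R15 (it is in state S1): it satisfies condition J.
By R27 (it has a positive troponin, it is in state P, it has attribute E): it is flagged urgent.
By R28 (it is short of breath, it meets criterion K1, it satisfies condition Q): it is classified as M.
By R31 (it is classified as M): it has attribute E1.
By R1 (it is flagged urgent, it requires imaging): it is in category W1.
By R8 (it is tagged Z, it is tagged K, it is stable): it requires isolation.
By R9 (it satisfies condition J, it is classified as W): it is in category D.
By R16 (it is in category D, it is escalated): it is tagged B.
By R24 (it is in category W1, it meets criterion H1): it is hypotensive.
By R26 (it has attribute E1, it meets criterion K1): it satisfies condition V.
By R5 (it requires isolation): it is admitted.
By R13 (it is admitted, it is hypotensive, it carries flag C): it is in category H.
By R3 (it is in category H, it meets criterion K1, it satisfies condition V): it receives IV fluids.
By R17 (it receives IV fluids, it is tagged B): it satisfies condition F.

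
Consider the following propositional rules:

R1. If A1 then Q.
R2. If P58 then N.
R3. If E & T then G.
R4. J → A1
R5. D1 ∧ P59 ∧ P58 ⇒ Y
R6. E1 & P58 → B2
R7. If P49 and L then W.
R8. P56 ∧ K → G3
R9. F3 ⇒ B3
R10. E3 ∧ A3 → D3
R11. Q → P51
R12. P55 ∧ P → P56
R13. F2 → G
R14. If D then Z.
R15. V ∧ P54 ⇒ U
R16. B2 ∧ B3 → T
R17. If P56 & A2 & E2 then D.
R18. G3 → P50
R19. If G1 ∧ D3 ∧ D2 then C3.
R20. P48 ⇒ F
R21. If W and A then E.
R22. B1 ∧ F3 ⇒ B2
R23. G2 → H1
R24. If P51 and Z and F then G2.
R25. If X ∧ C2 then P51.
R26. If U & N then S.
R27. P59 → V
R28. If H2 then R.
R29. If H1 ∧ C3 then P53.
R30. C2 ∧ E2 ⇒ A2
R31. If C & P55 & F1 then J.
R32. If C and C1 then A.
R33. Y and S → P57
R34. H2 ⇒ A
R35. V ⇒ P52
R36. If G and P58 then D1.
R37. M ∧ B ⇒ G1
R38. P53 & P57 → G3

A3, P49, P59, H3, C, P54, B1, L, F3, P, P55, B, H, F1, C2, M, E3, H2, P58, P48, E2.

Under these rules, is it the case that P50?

No

Forward chaining from the given facts derives: N, W, B3, D3, P56, F, B2, V, R, A2, J, A, P52, G1, A1, U, T, D, E, S, Q, G, P51, Z, G2, D1, Y, H1, P57.
The only rule concluding P50 is R18, which needs G3; that is never established.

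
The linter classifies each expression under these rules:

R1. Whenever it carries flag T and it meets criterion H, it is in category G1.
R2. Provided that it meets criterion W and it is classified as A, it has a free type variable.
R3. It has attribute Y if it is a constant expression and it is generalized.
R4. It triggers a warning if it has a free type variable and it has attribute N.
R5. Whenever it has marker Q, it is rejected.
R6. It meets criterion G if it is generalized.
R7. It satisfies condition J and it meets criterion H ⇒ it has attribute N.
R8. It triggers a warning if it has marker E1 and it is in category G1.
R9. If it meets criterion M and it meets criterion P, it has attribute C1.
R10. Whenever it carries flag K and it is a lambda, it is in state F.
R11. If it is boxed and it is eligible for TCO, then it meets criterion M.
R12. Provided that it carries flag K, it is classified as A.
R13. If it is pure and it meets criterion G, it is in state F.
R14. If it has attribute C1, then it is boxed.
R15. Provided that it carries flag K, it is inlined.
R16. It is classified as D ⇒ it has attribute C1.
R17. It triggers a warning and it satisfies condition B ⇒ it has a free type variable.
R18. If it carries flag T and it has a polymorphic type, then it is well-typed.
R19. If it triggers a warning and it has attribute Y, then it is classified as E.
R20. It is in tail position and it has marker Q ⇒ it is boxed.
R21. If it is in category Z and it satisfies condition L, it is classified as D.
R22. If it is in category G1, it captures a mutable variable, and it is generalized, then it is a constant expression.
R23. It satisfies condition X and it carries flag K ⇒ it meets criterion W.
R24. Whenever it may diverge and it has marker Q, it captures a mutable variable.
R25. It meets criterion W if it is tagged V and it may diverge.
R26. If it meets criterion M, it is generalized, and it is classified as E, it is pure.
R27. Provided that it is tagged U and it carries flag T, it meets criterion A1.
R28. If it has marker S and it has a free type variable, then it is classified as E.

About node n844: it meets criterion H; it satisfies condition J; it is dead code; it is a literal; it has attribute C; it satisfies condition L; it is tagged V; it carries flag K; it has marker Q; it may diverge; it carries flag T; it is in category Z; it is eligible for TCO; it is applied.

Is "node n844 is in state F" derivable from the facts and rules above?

Forward chaining from the given facts derives: is in category G1, is rejected, has attribute N, is classified as A, is inlined, is classified as D, captures a mutable variable, meets criterion W, has a free type variable, triggers a warning, has attribute C1, is boxed, meets criterion M.
Rules concluding "it is in state F": R10 needs "it is a lambda"; R13 needs "it is pure" — none of these are established.

No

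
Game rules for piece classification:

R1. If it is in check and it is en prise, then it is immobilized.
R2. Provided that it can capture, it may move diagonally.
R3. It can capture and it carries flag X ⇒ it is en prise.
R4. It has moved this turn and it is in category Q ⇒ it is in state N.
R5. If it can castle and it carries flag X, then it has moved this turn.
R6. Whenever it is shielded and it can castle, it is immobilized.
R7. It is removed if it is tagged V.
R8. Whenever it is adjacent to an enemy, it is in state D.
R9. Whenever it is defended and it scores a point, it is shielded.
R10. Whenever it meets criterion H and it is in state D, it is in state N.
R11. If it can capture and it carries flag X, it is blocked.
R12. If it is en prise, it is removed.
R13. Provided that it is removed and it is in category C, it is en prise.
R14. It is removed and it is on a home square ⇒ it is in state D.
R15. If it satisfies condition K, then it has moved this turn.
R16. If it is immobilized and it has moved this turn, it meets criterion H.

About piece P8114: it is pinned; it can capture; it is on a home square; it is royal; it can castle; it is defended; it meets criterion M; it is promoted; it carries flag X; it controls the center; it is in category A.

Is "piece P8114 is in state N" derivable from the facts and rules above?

No

Forward chaining from the given facts derives: may move diagonally, is en prise, has moved this turn, is blocked, is removed, is in state D.
Rules concluding "it is in state N": R4 needs "it is in category Q"; R10 needs "it meets criterion H" — none of these are established.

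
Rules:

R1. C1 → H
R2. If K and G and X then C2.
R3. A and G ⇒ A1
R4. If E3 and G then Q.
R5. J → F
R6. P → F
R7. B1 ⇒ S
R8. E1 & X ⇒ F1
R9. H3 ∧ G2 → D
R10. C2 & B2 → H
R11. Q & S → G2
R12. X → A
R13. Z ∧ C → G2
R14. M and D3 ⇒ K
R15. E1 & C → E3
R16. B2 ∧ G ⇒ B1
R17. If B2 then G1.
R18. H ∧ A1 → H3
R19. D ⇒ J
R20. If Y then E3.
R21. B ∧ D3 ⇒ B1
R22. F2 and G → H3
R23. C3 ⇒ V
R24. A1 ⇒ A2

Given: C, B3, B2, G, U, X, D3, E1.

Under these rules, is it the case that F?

Forward chaining from the given facts derives: F1, A, E3, B1, G1, A1, Q, S, G2, A2.
Rules concluding F: R5 needs J; R6 needs P — none of these are established.

No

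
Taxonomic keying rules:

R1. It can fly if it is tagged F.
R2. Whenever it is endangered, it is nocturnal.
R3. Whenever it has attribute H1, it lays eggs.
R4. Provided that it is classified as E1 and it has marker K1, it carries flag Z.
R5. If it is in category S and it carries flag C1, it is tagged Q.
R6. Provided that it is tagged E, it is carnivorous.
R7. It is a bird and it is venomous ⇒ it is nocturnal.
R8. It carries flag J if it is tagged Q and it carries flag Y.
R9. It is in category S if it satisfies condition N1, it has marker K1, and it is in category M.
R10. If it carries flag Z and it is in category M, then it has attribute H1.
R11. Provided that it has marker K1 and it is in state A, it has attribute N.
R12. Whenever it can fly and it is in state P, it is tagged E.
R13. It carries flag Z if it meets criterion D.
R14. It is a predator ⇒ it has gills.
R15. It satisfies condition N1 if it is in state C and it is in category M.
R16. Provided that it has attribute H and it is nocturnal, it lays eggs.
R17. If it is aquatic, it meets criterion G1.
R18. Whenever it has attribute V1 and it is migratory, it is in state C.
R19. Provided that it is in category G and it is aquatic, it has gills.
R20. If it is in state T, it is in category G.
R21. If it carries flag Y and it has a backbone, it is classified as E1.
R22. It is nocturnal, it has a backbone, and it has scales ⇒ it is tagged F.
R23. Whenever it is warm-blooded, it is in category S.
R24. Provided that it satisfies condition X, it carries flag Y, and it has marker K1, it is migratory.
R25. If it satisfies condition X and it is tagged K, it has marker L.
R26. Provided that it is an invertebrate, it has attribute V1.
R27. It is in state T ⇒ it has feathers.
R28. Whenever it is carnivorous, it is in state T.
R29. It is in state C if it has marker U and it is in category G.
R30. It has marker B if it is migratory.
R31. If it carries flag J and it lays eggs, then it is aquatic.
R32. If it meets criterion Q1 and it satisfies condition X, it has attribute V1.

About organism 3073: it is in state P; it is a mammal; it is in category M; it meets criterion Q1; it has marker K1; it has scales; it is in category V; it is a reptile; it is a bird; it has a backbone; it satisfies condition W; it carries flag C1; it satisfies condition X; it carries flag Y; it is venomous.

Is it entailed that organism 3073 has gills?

Yes

By R7 (it is a bird, it is venomous): it is nocturnal.
By R21 (it carries flag Y, it has a backbone): it is classified as E1.
By R22 (it is nocturnal, it has a backbone, it has scales): it is tagged F.
By R24 (it satisfies condition X, it carries flag Y, it has marker K1): it is migratory.
By R32 (it meets criterion Q1, it satisfies condition X): it has attribute V1.
By R1 (it is tagged F): it can fly.
By R4 (it is classified as E1, it has marker K1): it carries flag Z.
By R10 (it carries flag Z, it is in category M): it has attribute H1.
By R12 (it can fly, it is in state P): it is tagged E.
By R18 (it has attribute V1, it is migratory): it is in state C.
By R3 (it has attribute H1): it lays eggs.
By R6 (it is tagged E): it is carnivorous.
By R15 (it is in state C, it is in category M): it satisfies condition N1.
By R28 (it is carnivorous): it is in state T.
By R9 (it satisfies condition N1, it has marker K1, it is in category M): it is in category S.
By R20 (it is in state T): it is in category G.
By R5 (it is in category S, it carries flag C1): it is tagged Q.
By R8 (it is tagged Q, it carries flag Y): it carries flag J.
By R31 (it carries flag J, it lays eggs): it is aquatic.
By R19 (it is in category G, it is aquatic): it has gills.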